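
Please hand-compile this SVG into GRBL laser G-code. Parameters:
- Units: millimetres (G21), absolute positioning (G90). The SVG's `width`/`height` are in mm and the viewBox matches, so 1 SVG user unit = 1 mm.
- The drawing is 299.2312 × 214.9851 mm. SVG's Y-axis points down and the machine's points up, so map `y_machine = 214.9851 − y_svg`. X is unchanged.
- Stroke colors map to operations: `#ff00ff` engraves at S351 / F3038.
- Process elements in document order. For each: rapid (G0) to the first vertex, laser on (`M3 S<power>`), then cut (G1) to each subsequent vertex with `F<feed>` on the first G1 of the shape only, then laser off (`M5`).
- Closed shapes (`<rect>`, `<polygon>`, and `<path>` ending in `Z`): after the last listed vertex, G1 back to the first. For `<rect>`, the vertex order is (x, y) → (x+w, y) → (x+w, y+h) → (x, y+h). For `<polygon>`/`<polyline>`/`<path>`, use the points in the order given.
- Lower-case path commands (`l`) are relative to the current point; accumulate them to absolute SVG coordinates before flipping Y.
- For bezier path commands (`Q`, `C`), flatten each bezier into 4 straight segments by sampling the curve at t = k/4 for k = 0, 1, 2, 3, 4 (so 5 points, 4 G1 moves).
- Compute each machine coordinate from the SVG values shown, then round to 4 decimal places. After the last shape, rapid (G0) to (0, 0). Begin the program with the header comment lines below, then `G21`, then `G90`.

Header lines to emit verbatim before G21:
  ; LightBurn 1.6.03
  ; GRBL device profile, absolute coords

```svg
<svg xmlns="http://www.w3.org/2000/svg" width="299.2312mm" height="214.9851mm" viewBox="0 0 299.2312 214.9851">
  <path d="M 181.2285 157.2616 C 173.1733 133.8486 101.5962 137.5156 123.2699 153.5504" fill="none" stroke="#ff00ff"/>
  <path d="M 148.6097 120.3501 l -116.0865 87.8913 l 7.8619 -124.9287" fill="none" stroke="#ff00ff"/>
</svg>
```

; LightBurn 1.6.03
; GRBL device profile, absolute coords
G21
G90
G0 X181.2285 Y57.7235
M3 S351
G1 X165.7263 Y70.4356 F3038
G1 X141.1009 Y74.3720
G1 X122.0496 Y70.9120
G1 X123.2699 Y61.4347
M5
G0 X148.6097 Y94.6350
M3 S351
G1 X32.5232 Y6.7437 F3038
G1 X40.3851 Y131.6724
M5
G0 X0.0000 Y0.0000

Since the viewBox matches the mm dimensions, user units are millimetres directly. The only transform is the Y-flip y_m = 214.9851 − y_svg.

Shape 1 is a cubic bezier drawn with `<path>`. Its stroke #ff00ff means engrave at S351, F3038. After flipping Y the toolpath is (181.2285,57.7235) → (165.7263,70.4356) → (141.1009,74.3720) → (122.0496,70.9120) → (123.2699,61.4347).

Shape 2 is a open polyline drawn with `<path>`. Its stroke #ff00ff means engrave at S351, F3038. After flipping Y the toolpath is (148.6097,94.6350) → (32.5232,6.7437) → (40.3851,131.6724).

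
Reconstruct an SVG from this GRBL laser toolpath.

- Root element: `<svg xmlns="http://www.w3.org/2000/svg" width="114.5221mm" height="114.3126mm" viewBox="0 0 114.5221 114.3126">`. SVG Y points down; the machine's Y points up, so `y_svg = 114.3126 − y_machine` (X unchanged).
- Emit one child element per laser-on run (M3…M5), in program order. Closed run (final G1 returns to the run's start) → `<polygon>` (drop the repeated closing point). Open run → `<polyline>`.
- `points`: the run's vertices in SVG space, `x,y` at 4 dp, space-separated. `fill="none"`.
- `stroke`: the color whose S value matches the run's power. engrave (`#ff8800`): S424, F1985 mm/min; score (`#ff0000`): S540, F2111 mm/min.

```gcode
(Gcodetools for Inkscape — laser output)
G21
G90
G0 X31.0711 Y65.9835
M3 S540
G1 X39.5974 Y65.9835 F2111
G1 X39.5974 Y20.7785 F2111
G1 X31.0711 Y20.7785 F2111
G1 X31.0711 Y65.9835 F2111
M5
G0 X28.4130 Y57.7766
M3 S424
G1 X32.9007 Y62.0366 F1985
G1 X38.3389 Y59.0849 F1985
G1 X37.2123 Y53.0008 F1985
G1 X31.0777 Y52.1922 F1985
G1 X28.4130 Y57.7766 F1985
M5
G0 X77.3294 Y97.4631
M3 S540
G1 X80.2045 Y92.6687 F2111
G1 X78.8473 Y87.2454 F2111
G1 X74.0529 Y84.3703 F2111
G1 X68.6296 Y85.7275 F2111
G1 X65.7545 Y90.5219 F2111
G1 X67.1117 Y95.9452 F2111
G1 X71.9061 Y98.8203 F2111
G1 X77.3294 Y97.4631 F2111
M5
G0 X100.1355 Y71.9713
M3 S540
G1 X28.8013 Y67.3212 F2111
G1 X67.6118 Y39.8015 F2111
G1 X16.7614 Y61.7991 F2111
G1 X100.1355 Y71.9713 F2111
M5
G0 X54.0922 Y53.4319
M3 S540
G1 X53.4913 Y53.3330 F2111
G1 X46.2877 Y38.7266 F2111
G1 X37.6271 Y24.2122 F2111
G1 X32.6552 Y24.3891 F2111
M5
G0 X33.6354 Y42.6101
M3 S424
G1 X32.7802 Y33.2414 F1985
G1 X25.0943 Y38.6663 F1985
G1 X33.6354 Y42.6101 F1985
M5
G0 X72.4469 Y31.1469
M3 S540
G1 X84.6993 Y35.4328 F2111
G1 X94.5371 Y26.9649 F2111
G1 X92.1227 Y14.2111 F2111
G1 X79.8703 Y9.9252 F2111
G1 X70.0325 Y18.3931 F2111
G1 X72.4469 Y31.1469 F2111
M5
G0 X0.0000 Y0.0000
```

Each laser-on run becomes one SVG element. Flip Y back into SVG space with y_svg = 114.3126 − y_machine.

Run 1: S540 ⇒ score layer `#ff0000`. The run returns to its start, so emit a `<polygon>` with points (Y-flipped): 31.0711,48.3291 39.5974,48.3291 39.5974,93.5341 31.0711,93.5341.

Run 2: power S424 maps to stroke `#ff8800` (engrave). The run returns to its start, so emit a `<polygon>` with points (Y-flipped): 28.4130,56.5360 32.9007,52.2760 38.3389,55.2277 37.2123,61.3118 31.0777,62.1204.

Run 3: power S540 maps to stroke `#ff0000` (score). The run returns to its start, so emit a `<polygon>` with points (Y-flipped): 77.3294,16.8495 80.2045,21.6439 78.8473,27.0672 74.0529,29.9423 68.6296,28.5851 65.7545,23.7907 67.1117,18.3674 71.9061,15.4923.

Run 4: S540 ⇒ score layer `#ff0000`. The run returns to its start, so emit a `<polygon>` with points (Y-flipped): 100.1355,42.3413 28.8013,46.9914 67.6118,74.5111 16.7614,52.5135.

Run 5: the run's S540 means `#ff0000` (score). The run is open, so emit a `<polyline>` with points (Y-flipped): 54.0922,60.8807 53.4913,60.9796 46.2877,75.5860 37.6271,90.1004 32.6552,89.9235.

Run 6: the run's S424 means `#ff8800` (engrave). The run returns to its start, so emit a `<polygon>` with points (Y-flipped): 33.6354,71.7025 32.7802,81.0712 25.0943,75.6463.

Run 7: S540 ⇒ score layer `#ff0000`. The run returns to its start, so emit a `<polygon>` with points (Y-flipped): 72.4469,83.1657 84.6993,78.8798 94.5371,87.3477 92.1227,100.1015 79.8703,104.3874 70.0325,95.9195.

<svg xmlns="http://www.w3.org/2000/svg" width="114.5221mm" height="114.3126mm" viewBox="0 0 114.5221 114.3126">
  <polygon points="31.0711,48.3291 39.5974,48.3291 39.5974,93.5341 31.0711,93.5341" fill="none" stroke="#ff0000"/>
  <polygon points="28.4130,56.5360 32.9007,52.2760 38.3389,55.2277 37.2123,61.3118 31.0777,62.1204" fill="none" stroke="#ff8800"/>
  <polygon points="77.3294,16.8495 80.2045,21.6439 78.8473,27.0672 74.0529,29.9423 68.6296,28.5851 65.7545,23.7907 67.1117,18.3674 71.9061,15.4923" fill="none" stroke="#ff0000"/>
  <polygon points="100.1355,42.3413 28.8013,46.9914 67.6118,74.5111 16.7614,52.5135" fill="none" stroke="#ff0000"/>
  <polyline points="54.0922,60.8807 53.4913,60.9796 46.2877,75.5860 37.6271,90.1004 32.6552,89.9235" fill="none" stroke="#ff0000"/>
  <polygon points="33.6354,71.7025 32.7802,81.0712 25.0943,75.6463" fill="none" stroke="#ff8800"/>
  <polygon points="72.4469,83.1657 84.6993,78.8798 94.5371,87.3477 92.1227,100.1015 79.8703,104.3874 70.0325,95.9195" fill="none" stroke="#ff0000"/>
</svg>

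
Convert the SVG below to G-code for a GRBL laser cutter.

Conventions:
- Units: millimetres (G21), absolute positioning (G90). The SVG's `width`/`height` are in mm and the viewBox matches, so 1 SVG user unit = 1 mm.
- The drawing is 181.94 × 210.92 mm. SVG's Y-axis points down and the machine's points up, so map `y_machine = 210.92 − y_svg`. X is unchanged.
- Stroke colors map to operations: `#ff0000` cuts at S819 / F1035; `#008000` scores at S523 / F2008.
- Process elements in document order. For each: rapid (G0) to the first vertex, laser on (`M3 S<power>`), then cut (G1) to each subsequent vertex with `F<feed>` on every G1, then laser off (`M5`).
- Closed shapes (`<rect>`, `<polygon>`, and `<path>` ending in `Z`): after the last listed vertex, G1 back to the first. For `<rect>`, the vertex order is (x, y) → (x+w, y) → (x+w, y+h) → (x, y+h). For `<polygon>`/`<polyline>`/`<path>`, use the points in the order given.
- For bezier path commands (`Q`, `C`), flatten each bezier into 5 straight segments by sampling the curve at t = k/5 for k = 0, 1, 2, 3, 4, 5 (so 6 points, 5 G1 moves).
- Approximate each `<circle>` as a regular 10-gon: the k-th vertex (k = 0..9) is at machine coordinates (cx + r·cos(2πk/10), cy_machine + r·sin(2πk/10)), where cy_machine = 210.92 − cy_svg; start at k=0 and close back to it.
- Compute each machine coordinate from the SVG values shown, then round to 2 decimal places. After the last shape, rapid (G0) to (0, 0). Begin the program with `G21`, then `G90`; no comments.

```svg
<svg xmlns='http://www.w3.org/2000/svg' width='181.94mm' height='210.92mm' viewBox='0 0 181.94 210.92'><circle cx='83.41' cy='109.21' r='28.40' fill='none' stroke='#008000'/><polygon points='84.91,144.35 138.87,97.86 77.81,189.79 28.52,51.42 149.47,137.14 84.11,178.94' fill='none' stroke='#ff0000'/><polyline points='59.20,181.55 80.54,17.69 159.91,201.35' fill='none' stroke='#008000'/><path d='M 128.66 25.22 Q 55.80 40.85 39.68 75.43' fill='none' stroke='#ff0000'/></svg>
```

G21
G90
G0 X111.81 Y101.71
M3 S523
G1 X106.39 Y118.40 F2008
G1 X92.19 Y128.72 F2008
G1 X74.63 Y128.72 F2008
G1 X60.43 Y118.40 F2008
G1 X55.01 Y101.71 F2008
G1 X60.43 Y85.02 F2008
G1 X74.63 Y74.70 F2008
G1 X92.19 Y74.70 F2008
G1 X106.39 Y85.02 F2008
G1 X111.81 Y101.71 F2008
M5
G0 X84.91 Y66.57
M3 S819
G1 X138.87 Y113.06 F1035
G1 X77.81 Y21.13 F1035
G1 X28.52 Y159.50 F1035
G1 X149.47 Y73.78 F1035
G1 X84.11 Y31.98 F1035
G1 X84.91 Y66.57 F1035
M5
G0 X59.20 Y29.37
M3 S523
G1 X80.54 Y193.23 F2008
G1 X159.91 Y9.57 F2008
M5
G0 X128.66 Y185.70
M3 S819
G1 X101.79 Y178.69 F1035
G1 X79.45 Y170.16 F1035
G1 X61.65 Y160.12 F1035
G1 X48.40 Y148.56 F1035
G1 X39.68 Y135.49 F1035
M5
G0 X0.00 Y0.00

1 u = 1 mm; y_m = 210.92 − y.

[1] `<circle>` circle, #008000→score S523 F2008: (111.81,101.71) → (106.39,118.40) → (92.19,128.72) → (74.63,128.72) → (60.43,118.40) → (55.01,101.71) → (60.43,85.02) → (74.63,74.70) → (92.19,74.70) → (106.39,85.02) → (111.81,101.71) (closed)

[2] `<polygon>` closed polygon, #ff0000→cut S819 F1035: (84.91,66.57) → (138.87,113.06) → (77.81,21.13) → (28.52,159.50) → (149.47,73.78) → (84.11,31.98) → (84.91,66.57) (closed)

[3] `<polyline>` open polyline, #008000→score S523 F2008: (59.20,29.37) → (80.54,193.23) → (159.91,9.57)

[4] `<path>` quadratic bezier, #ff0000→cut S819 F1035: (128.66,185.70) → (101.79,178.69) → (79.45,170.16) → (61.65,160.12) → (48.40,148.56) → (39.68,135.49)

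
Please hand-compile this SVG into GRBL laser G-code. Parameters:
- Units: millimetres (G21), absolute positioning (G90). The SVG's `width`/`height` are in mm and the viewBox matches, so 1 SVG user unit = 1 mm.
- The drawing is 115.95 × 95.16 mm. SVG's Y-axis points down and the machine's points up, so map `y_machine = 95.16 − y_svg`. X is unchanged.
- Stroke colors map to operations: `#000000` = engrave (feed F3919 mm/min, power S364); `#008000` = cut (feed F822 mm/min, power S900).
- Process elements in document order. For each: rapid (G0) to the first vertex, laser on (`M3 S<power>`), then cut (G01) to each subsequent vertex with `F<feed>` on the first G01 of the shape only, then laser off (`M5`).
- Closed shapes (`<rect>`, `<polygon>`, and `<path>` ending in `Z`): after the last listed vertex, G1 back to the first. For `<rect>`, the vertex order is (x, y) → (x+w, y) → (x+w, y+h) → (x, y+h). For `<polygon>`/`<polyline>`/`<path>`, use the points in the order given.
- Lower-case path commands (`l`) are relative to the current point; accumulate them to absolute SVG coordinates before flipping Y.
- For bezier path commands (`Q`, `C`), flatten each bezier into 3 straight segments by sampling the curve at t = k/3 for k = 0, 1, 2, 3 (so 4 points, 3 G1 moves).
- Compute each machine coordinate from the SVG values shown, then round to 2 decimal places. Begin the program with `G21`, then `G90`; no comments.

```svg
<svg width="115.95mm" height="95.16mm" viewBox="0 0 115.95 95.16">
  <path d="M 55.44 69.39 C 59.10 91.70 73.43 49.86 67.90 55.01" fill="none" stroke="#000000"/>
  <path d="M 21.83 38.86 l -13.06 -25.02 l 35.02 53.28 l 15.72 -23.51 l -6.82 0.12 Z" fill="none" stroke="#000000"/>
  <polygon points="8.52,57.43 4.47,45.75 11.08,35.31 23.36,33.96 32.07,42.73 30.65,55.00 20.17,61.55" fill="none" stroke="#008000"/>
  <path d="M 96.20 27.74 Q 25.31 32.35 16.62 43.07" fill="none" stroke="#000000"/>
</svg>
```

1 u = 1 mm; y_m = 95.16 − y.

[1] `<path>` cubic bezier, #000000→engrave S364 F3919: (55.44,25.77) → (61.53,20.73) → (67.94,33.75) → (67.90,40.15)

[2] `<path>` closed polygon, #000000→engrave S364 F3919: (21.83,56.30) → (8.77,81.32) → (43.79,28.04) → (59.51,51.55) → (52.69,51.43) → (21.83,56.30) (closed)

[3] `<polygon>` regular polygon, #008000→cut S900 F822: (8.52,37.73) → (4.47,49.41) → (11.08,59.85) → (23.36,61.20) → (32.07,52.43) → (30.65,40.16) → (20.17,33.61) → (8.52,37.73) (closed)

[4] `<path>` quadratic bezier, #000000→engrave S364 F3919: (96.20,67.42) → (55.85,63.67) → (29.32,58.56) → (16.62,52.09)

G21
G90
G0 X55.44 Y25.77
M3 S364
G01 X61.53 Y20.73 F3919
G01 X67.94 Y33.75
G01 X67.90 Y40.15
M5
G0 X21.83 Y56.30
M3 S364
G01 X8.77 Y81.32 F3919
G01 X43.79 Y28.04
G01 X59.51 Y51.55
G01 X52.69 Y51.43
G01 X21.83 Y56.30
M5
G0 X8.52 Y37.73
M3 S900
G01 X4.47 Y49.41 F822
G01 X11.08 Y59.85
G01 X23.36 Y61.20
G01 X32.07 Y52.43
G01 X30.65 Y40.16
G01 X20.17 Y33.61
G01 X8.52 Y37.73
M5
G0 X96.20 Y67.42
M3 S364
G01 X55.85 Y63.67 F3919
G01 X29.32 Y58.56
G01 X16.62 Y52.09
M5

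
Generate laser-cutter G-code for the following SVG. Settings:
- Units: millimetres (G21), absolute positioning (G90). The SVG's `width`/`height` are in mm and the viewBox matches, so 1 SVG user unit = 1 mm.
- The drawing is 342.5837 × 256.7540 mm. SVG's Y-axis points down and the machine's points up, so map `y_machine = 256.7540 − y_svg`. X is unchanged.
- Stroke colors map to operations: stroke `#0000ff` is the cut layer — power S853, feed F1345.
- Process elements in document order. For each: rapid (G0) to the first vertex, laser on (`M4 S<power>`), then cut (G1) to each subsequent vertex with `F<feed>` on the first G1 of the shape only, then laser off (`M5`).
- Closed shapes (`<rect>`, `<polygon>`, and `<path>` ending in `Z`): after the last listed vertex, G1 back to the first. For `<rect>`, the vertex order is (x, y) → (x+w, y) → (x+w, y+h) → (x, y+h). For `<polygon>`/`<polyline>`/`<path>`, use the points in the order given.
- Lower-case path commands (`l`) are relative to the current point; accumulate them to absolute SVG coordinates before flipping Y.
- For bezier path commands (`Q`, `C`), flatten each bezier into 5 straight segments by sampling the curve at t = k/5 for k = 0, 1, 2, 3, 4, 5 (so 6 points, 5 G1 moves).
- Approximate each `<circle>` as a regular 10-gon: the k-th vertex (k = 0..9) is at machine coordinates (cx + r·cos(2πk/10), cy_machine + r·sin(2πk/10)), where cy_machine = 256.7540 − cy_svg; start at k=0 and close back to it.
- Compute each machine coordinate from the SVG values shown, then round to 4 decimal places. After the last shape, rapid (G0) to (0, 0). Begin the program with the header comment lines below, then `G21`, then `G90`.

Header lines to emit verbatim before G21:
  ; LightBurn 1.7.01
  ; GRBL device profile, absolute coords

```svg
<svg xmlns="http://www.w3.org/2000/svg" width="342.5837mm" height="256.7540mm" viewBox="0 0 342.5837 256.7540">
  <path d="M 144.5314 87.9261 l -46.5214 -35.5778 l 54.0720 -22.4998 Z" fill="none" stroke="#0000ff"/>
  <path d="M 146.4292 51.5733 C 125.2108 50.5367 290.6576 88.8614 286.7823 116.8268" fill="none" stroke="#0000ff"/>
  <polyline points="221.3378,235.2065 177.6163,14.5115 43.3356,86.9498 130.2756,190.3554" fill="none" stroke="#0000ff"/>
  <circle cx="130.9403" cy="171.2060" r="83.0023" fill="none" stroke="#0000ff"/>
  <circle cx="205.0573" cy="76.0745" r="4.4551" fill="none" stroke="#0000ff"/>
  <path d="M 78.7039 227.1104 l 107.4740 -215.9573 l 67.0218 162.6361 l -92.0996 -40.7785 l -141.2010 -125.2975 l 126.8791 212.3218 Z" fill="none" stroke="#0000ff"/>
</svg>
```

; LightBurn 1.7.01
; GRBL device profile, absolute coords
G21
G90
G0 X144.5314 Y168.8279
M4 S853
G1 X98.0100 Y204.4057 F1345
G1 X152.0820 Y226.9055
G1 X144.5314 Y168.8279
M5
G0 X146.4292 Y205.1807
M4 S853
G1 X153.2501 Y201.4771 F1345
G1 X187.7832 Y190.7133
G1 X232.9412 Y175.2760
G1 X271.6367 Y157.5518
G1 X286.7823 Y139.9272
M5
G0 X221.3378 Y21.5475
M4 S853
G1 X177.6163 Y242.2425 F1345
G1 X43.3356 Y169.8042
G1 X130.2756 Y66.3986
M5
G0 X213.9426 Y85.5480
M4 S853
G1 X198.0906 Y134.3355 F1345
G1 X156.5894 Y164.4879
G1 X105.2912 Y164.4879
G1 X63.7900 Y134.3355
G1 X47.9380 Y85.5480
G1 X63.7900 Y36.7605
G1 X105.2912 Y6.6081
G1 X156.5894 Y6.6081
G1 X198.0906 Y36.7605
G1 X213.9426 Y85.5480
M5
G0 X209.5124 Y180.6795
M4 S853
G1 X208.6616 Y183.2981 F1345
G1 X206.4340 Y184.9166
G1 X203.6806 Y184.9166
G1 X201.4530 Y183.2981
G1 X200.6022 Y180.6795
G1 X201.4530 Y178.0609
G1 X203.6806 Y176.4424
G1 X206.4340 Y176.4424
G1 X208.6616 Y178.0609
G1 X209.5124 Y180.6795
M5
G0 X78.7039 Y29.6436
M4 S853
G1 X186.1779 Y245.6009 F1345
G1 X253.1997 Y82.9648
G1 X161.1001 Y123.7433
G1 X19.8991 Y249.0408
G1 X146.7782 Y36.7190
G1 X78.7039 Y29.6436
M5
G0 X0.0000 Y0.0000

1 u = 1 mm; y_m = 256.7540 − y.

[1] `<path>` regular polygon, #0000ff→cut S853 F1345: (144.5314,168.8279) → (98.0100,204.4057) → (152.0820,226.9055) → (144.5314,168.8279) (closed)

[2] `<path>` cubic bezier, #0000ff→cut S853 F1345: (146.4292,205.1807) → (153.2501,201.4771) → (187.7832,190.7133) → (232.9412,175.2760) → (271.6367,157.5518) → (286.7823,139.9272)

[3] `<polyline>` open polyline, #0000ff→cut S853 F1345: (221.3378,21.5475) → (177.6163,242.2425) → (43.3356,169.8042) → (130.2756,66.3986)

[4] `<circle>` circle, #0000ff→cut S853 F1345: (213.9426,85.5480) → (198.0906,134.3355) → (156.5894,164.4879) → (105.2912,164.4879) → (63.7900,134.3355) → (47.9380,85.5480) → (63.7900,36.7605) → (105.2912,6.6081) → (156.5894,6.6081) → (198.0906,36.7605) → (213.9426,85.5480) (closed)

[5] `<circle>` circle, #0000ff→cut S853 F1345: (209.5124,180.6795) → (208.6616,183.2981) → (206.4340,184.9166) → (203.6806,184.9166) → (201.4530,183.2981) → (200.6022,180.6795) → (201.4530,178.0609) → (203.6806,176.4424) → (206.4340,176.4424) → (208.6616,178.0609) → (209.5124,180.6795) (closed)

[6] `<path>` closed polygon, #0000ff→cut S853 F1345: (78.7039,29.6436) → (186.1779,245.6009) → (253.1997,82.9648) → (161.1001,123.7433) → (19.8991,249.0408) → (146.7782,36.7190) → (78.7039,29.6436) (closed)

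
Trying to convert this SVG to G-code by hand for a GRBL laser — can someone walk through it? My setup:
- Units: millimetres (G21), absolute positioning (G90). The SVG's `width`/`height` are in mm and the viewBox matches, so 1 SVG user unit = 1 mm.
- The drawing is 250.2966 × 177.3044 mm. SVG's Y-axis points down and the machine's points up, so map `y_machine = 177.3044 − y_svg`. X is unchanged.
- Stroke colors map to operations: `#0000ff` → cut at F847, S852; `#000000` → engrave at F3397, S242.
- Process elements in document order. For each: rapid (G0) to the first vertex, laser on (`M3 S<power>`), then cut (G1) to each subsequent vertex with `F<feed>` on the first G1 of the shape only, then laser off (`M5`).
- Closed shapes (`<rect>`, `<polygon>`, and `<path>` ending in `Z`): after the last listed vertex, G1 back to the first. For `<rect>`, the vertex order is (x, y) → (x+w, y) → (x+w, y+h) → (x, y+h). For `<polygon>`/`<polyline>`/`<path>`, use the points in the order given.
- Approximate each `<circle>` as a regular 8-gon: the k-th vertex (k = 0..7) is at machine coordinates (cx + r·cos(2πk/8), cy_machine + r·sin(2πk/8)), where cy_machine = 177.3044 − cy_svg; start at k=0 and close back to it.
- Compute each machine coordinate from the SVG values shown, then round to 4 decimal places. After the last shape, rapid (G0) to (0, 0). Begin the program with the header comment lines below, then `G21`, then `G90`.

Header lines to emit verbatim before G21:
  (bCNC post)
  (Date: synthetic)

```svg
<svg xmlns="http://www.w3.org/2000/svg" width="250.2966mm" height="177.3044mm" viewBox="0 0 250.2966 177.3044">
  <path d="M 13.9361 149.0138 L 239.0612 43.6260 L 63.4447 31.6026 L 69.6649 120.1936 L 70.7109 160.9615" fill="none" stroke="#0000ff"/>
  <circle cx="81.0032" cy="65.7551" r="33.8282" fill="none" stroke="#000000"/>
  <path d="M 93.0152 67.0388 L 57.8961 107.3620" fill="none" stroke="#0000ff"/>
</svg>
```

(bCNC post)
(Date: synthetic)
G21
G90
G0 X13.9361 Y28.2906
M3 S852
G1 X239.0612 Y133.6784 F847
G1 X63.4447 Y145.7018
G1 X69.6649 Y57.1108
G1 X70.7109 Y16.3429
M5
G0 X114.8314 Y111.5493
M3 S242
G1 X104.9233 Y135.4694 F3397
G1 X81.0032 Y145.3775
G1 X57.0831 Y135.4694
G1 X47.1750 Y111.5493
G1 X57.0831 Y87.6292
G1 X81.0032 Y77.7211
G1 X104.9233 Y87.6292
G1 X114.8314 Y111.5493
M5
G0 X93.0152 Y110.2656
M3 S852
G1 X57.8961 Y69.9424 F847
M5
G0 X0.0000 Y0.0000

viewBox `0 0 250.2966 177.3044` with mm width/height → 1 unit = 1 mm. Flip: y_m = 177.3044 − y_svg.

**Shape 1** — `<path>` open polyline, stroke `#0000ff` → cut (S852, F847). Machine vertices: (13.9361,28.2906) → (239.0612,133.6784) → (63.4447,145.7018) → (69.6649,57.1108) → (70.7109,16.3429). Open path.

**Shape 2** — `<circle>` circle, stroke `#000000` → engrave (S242, F3397). Machine vertices: (114.8314,111.5493) → (104.9233,135.4694) → (81.0032,145.3775) → (57.0831,135.4694) → (47.1750,111.5493) → (57.0831,87.6292) → (81.0032,77.7211) → (104.9233,87.6292) → (114.8314,111.5493). Closed: final G1 returns to the first vertex.

**Shape 3** — `<path>` line segment, stroke `#0000ff` → cut (S852, F847). Machine vertices: (93.0152,110.2656) → (57.8961,69.9424). Open path.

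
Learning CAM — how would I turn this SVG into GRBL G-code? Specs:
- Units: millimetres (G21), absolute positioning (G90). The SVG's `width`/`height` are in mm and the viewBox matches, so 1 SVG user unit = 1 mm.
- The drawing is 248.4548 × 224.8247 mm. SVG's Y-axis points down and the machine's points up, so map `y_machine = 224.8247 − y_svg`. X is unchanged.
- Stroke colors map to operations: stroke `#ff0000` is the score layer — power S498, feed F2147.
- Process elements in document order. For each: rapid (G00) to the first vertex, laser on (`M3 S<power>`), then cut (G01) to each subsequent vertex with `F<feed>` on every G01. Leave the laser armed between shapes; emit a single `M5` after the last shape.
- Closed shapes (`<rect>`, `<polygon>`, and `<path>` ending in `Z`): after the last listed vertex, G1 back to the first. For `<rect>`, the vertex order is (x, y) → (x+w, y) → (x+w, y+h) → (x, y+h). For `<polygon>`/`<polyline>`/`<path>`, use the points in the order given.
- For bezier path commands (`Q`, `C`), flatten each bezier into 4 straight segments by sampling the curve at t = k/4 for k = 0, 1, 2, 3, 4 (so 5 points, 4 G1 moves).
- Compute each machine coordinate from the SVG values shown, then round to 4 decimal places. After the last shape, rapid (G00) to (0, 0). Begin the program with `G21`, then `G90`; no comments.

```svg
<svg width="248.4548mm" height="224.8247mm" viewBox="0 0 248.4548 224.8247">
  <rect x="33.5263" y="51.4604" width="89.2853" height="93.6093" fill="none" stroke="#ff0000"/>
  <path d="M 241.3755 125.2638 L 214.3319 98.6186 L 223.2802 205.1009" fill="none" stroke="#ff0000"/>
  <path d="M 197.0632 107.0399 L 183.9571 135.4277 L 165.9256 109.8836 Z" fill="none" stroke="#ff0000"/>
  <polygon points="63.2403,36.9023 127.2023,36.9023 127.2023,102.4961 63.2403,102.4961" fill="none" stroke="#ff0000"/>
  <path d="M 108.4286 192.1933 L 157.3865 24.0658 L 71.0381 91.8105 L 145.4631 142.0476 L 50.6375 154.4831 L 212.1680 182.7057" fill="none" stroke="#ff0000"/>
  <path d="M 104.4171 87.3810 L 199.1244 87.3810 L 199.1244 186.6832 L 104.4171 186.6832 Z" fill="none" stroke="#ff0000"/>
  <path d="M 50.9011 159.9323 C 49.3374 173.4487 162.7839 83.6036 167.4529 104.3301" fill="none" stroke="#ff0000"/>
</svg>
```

G21
G90
G00 X33.5263 Y173.3643
M3 S498
G01 X122.8116 Y173.3643 F2147
G01 X122.8116 Y79.7550 F2147
G01 X33.5263 Y79.7550 F2147
G01 X33.5263 Y173.3643 F2147
G00 X241.3755 Y99.5609
M3 S498
G01 X214.3319 Y126.2061 F2147
G01 X223.2802 Y19.7238 F2147
G00 X197.0632 Y117.7848
M3 S498
G01 X183.9571 Y89.3970 F2147
G01 X165.9256 Y114.9411 F2147
G01 X197.0632 Y117.7848 F2147
G00 X63.2403 Y187.9224
M3 S498
G01 X127.2023 Y187.9224 F2147
G01 X127.2023 Y122.3286 F2147
G01 X63.2403 Y122.3286 F2147
G01 X63.2403 Y187.9224 F2147
G00 X108.4286 Y32.6314
M3 S498
G01 X157.3865 Y200.7589 F2147
G01 X71.0381 Y133.0142 F2147
G01 X145.4631 Y82.7771 F2147
G01 X50.6375 Y70.3416 F2147
G01 X212.1680 Y42.1190 F2147
G00 X104.4171 Y137.4437
M3 S498
G01 X199.1244 Y137.4437 F2147
G01 X199.1244 Y38.1415 F2147
G01 X104.4171 Y38.1415 F2147
G01 X104.4171 Y137.4437 F2147
G00 X50.9011 Y64.8924
M3 S498
G01 X67.7961 Y70.7927 F2147
G01 X106.8397 Y95.3973 F2147
G01 X147.0521 Y118.6500 F2147
G01 X167.4529 Y120.4946 F2147
M5
G00 X0.0000 Y0.0000

1 u = 1 mm; y_m = 224.8247 − y.

[1] `<rect>` rectangle, #ff0000→score S498 F2147: (33.5263,173.3643) → (122.8116,173.3643) → (122.8116,79.7550) → (33.5263,79.7550) → (33.5263,173.3643) (closed)

[2] `<path>` open polyline, #ff0000→score S498 F2147: (241.3755,99.5609) → (214.3319,126.2061) → (223.2802,19.7238)

[3] `<path>` regular polygon, #ff0000→score S498 F2147: (197.0632,117.7848) → (183.9571,89.3970) → (165.9256,114.9411) → (197.0632,117.7848) (closed)

[4] `<polygon>` rectangle, #ff0000→score S498 F2147: (63.2403,187.9224) → (127.2023,187.9224) → (127.2023,122.3286) → (63.2403,122.3286) → (63.2403,187.9224) (closed)

[5] `<path>` open polyline, #ff0000→score S498 F2147: (108.4286,32.6314) → (157.3865,200.7589) → (71.0381,133.0142) → (145.4631,82.7771) → (50.6375,70.3416) → (212.1680,42.1190)

[6] `<path>` rectangle, #ff0000→score S498 F2147: (104.4171,137.4437) → (199.1244,137.4437) → (199.1244,38.1415) → (104.4171,38.1415) → (104.4171,137.4437) (closed)

[7] `<path>` cubic bezier, #ff0000→score S498 F2147: (50.9011,64.8924) → (67.7961,70.7927) → (106.8397,95.3973) → (147.0521,118.6500) → (167.4529,120.4946)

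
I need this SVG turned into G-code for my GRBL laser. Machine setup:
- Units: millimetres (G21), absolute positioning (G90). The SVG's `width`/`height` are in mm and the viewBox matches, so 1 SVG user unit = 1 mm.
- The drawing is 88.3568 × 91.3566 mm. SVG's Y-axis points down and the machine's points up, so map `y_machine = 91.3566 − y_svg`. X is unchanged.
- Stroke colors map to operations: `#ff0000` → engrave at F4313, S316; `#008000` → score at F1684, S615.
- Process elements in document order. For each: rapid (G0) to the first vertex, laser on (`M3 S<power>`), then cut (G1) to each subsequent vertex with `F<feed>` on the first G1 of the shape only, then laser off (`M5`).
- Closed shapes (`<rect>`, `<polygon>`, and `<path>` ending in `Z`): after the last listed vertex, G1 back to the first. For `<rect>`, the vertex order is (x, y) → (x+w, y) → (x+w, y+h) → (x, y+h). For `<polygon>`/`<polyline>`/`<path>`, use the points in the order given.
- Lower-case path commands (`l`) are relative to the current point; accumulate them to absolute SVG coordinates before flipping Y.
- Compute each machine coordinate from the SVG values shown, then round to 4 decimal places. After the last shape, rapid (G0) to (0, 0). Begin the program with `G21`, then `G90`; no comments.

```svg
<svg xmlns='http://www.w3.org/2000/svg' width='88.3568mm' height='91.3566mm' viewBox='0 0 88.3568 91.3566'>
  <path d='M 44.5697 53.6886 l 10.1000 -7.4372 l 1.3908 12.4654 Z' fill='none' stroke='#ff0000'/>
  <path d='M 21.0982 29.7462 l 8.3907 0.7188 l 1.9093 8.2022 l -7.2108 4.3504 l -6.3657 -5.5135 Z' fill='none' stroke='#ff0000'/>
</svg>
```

G21
G90
G0 X44.5697 Y37.6680
M3 S316
G1 X54.6697 Y45.1052 F4313
G1 X56.0605 Y32.6398
G1 X44.5697 Y37.6680
M5
G0 X21.0982 Y61.6104
M3 S316
G1 X29.4889 Y60.8916 F4313
G1 X31.3982 Y52.6894
G1 X24.1874 Y48.3390
G1 X17.8217 Y53.8525
G1 X21.0982 Y61.6104
M5
G0 X0.0000 Y0.0000

Since the viewBox matches the mm dimensions, user units are millimetres directly. The only transform is the Y-flip y_m = 91.3566 − y_svg.

Shape 1 is a regular polygon drawn with `<path>`. Its stroke #ff0000 means engrave at S316, F4313. After flipping Y the toolpath is (44.5697,37.6680) → (54.6697,45.1052) → (56.0605,32.6398) → (44.5697,37.6680), returning to the start.

Shape 2 is a regular polygon drawn with `<path>`. Its stroke #ff0000 means engrave at S316, F4313. After flipping Y the toolpath is (21.0982,61.6104) → (29.4889,60.8916) → (31.3982,52.6894) → (24.1874,48.3390) → (17.8217,53.8525) → (21.0982,61.6104), returning to the start.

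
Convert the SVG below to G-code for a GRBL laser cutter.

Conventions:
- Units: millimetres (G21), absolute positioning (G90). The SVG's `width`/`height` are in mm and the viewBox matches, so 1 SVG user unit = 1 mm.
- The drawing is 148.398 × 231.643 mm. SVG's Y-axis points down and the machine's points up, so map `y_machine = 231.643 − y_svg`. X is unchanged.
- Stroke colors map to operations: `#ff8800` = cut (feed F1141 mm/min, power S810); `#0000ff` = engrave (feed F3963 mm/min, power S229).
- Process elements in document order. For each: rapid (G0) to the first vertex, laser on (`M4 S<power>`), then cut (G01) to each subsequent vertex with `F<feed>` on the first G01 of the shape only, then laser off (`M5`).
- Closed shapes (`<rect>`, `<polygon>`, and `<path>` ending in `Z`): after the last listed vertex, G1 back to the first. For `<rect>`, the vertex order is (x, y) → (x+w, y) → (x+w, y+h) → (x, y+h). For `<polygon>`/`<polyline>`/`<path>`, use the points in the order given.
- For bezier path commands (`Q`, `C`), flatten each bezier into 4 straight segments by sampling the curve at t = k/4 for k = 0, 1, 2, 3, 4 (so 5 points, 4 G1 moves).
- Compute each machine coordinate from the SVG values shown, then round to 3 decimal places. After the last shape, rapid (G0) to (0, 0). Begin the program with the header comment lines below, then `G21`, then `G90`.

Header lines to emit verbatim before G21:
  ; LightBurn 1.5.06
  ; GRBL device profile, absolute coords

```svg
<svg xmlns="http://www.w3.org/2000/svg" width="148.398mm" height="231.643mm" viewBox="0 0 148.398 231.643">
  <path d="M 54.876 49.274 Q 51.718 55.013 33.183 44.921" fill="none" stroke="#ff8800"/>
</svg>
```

Since the viewBox matches the mm dimensions, user units are millimetres directly. The only transform is the Y-flip y_m = 231.643 − y_svg.

Shape 1 is a quadratic bezier drawn with `<path>`. Its stroke #ff8800 means cut at S810, F1141. After flipping Y the toolpath is (54.876,182.369) → (52.336,180.489) → (47.874,180.588) → (41.489,182.665) → (33.183,186.722).

; LightBurn 1.5.06
; GRBL device profile, absolute coords
G21
G90
G0 X54.876 Y182.369
M4 S810
G01 X52.336 Y180.489 F1141
G01 X47.874 Y180.588
G01 X41.489 Y182.665
G01 X33.183 Y186.722
M5
G0 X0.000 Y0.000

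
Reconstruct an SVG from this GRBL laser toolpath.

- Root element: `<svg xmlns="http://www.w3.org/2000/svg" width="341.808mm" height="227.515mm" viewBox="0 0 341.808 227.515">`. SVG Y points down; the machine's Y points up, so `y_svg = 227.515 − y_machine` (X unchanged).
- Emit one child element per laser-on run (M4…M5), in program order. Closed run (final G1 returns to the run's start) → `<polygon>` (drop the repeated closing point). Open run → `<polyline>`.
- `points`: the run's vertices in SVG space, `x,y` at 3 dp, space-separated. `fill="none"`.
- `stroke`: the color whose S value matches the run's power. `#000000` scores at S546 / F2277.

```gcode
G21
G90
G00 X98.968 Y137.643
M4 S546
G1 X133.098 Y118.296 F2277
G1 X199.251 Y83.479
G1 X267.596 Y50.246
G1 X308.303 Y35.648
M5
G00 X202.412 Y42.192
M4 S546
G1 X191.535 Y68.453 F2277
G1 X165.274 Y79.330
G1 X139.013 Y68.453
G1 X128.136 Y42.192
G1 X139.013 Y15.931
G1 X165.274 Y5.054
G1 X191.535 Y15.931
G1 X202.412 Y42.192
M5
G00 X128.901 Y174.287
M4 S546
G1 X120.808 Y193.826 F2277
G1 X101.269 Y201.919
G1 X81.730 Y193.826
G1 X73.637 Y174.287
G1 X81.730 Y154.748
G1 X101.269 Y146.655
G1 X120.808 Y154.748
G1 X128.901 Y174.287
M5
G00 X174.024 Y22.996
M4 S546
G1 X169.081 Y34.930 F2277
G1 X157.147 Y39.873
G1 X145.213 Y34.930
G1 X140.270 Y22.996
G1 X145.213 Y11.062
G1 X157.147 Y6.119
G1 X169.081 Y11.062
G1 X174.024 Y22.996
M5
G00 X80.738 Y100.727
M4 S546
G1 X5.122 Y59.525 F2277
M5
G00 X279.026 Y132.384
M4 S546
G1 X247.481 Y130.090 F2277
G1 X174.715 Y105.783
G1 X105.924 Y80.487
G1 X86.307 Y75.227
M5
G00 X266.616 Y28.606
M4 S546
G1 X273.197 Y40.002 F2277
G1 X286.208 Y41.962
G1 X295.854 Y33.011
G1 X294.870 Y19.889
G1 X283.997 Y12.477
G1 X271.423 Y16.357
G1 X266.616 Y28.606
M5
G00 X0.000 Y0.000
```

<svg xmlns="http://www.w3.org/2000/svg" width="341.808mm" height="227.515mm" viewBox="0 0 341.808 227.515">
  <polyline points="98.968,89.872 133.098,109.219 199.251,144.036 267.596,177.269 308.303,191.867" fill="none" stroke="#000000"/>
  <polygon points="202.412,185.323 191.535,159.062 165.274,148.185 139.013,159.062 128.136,185.323 139.013,211.584 165.274,222.461 191.535,211.584" fill="none" stroke="#000000"/>
  <polygon points="128.901,53.228 120.808,33.689 101.269,25.596 81.730,33.689 73.637,53.228 81.730,72.767 101.269,80.860 120.808,72.767" fill="none" stroke="#000000"/>
  <polygon points="174.024,204.519 169.081,192.585 157.147,187.642 145.213,192.585 140.270,204.519 145.213,216.453 157.147,221.396 169.081,216.453" fill="none" stroke="#000000"/>
  <polyline points="80.738,126.788 5.122,167.990" fill="none" stroke="#000000"/>
  <polyline points="279.026,95.131 247.481,97.425 174.715,121.732 105.924,147.028 86.307,152.288" fill="none" stroke="#000000"/>
  <polygon points="266.616,198.909 273.197,187.513 286.208,185.553 295.854,194.504 294.870,207.626 283.997,215.038 271.423,211.158" fill="none" stroke="#000000"/>
</svg>

y_svg = 227.515 − y_m. Every run uses S546, so all elements get stroke `#000000` (score).

[1] open run; points: 98.968,89.872 133.098,109.219 199.251,144.036 267.596,177.269 308.303,191.867

[2] closed run; points: 202.412,185.323 191.535,159.062 165.274,148.185 139.013,159.062 128.136,185.323 139.013,211.584 165.274,222.461 191.535,211.584

[3] closed run; points: 128.901,53.228 120.808,33.689 101.269,25.596 81.730,33.689 73.637,53.228 81.730,72.767 101.269,80.860 120.808,72.767

[4] closed run; points: 174.024,204.519 169.081,192.585 157.147,187.642 145.213,192.585 140.270,204.519 145.213,216.453 157.147,221.396 169.081,216.453

[5] open run; points: 80.738,126.788 5.122,167.990

[6] open run; points: 279.026,95.131 247.481,97.425 174.715,121.732 105.924,147.028 86.307,152.288

[7] closed run; points: 266.616,198.909 273.197,187.513 286.208,185.553 295.854,194.504 294.870,207.626 283.997,215.038 271.423,211.158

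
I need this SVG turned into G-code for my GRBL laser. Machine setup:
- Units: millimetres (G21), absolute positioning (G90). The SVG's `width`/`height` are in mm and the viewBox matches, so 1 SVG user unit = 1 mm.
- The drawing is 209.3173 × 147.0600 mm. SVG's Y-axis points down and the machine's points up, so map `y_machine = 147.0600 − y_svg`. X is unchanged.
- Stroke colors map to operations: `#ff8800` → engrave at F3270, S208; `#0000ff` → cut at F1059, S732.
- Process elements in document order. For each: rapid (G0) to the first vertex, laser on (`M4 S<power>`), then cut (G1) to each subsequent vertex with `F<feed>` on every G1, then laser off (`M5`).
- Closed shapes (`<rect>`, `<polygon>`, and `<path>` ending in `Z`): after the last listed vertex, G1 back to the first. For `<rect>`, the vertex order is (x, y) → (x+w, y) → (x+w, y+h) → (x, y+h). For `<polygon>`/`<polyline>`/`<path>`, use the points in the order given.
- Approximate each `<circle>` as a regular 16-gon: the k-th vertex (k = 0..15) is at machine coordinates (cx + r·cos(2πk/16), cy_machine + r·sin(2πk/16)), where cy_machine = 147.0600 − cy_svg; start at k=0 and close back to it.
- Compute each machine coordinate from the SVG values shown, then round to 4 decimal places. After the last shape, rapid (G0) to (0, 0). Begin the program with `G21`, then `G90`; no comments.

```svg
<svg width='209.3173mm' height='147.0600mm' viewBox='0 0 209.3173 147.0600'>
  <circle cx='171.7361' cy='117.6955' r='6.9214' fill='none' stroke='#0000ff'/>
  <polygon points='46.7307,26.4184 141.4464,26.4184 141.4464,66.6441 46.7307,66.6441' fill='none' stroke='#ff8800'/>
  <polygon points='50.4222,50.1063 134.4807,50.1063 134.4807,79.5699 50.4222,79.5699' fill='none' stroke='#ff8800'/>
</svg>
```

G21
G90
G0 X178.6575 Y29.3645
M4 S732
G1 X178.1306 Y32.0132 F1059
G1 X176.6303 Y34.2587 F1059
G1 X174.3848 Y35.7590 F1059
G1 X171.7361 Y36.2859 F1059
G1 X169.0874 Y35.7590 F1059
G1 X166.8419 Y34.2587 F1059
G1 X165.3416 Y32.0132 F1059
G1 X164.8147 Y29.3645 F1059
G1 X165.3416 Y26.7158 F1059
G1 X166.8419 Y24.4703 F1059
G1 X169.0874 Y22.9700 F1059
G1 X171.7361 Y22.4431 F1059
G1 X174.3848 Y22.9700 F1059
G1 X176.6303 Y24.4703 F1059
G1 X178.1306 Y26.7158 F1059
G1 X178.6575 Y29.3645 F1059
M5
G0 X46.7307 Y120.6416
M4 S208
G1 X141.4464 Y120.6416 F3270
G1 X141.4464 Y80.4159 F3270
G1 X46.7307 Y80.4159 F3270
G1 X46.7307 Y120.6416 F3270
M5
G0 X50.4222 Y96.9537
M4 S208
G1 X134.4807 Y96.9537 F3270
G1 X134.4807 Y67.4901 F3270
G1 X50.4222 Y67.4901 F3270
G1 X50.4222 Y96.9537 F3270
M5
G0 X0.0000 Y0.0000

viewBox `0 0 209.3173 147.0600` with mm width/height → 1 unit = 1 mm. Flip: y_m = 147.0600 − y_svg.

**Shape 1** — `<circle>` circle, stroke `#0000ff` → cut (S732, F1059). Machine vertices: (178.6575,29.3645) → (178.1306,32.0132) → (176.6303,34.2587) → (174.3848,35.7590) → (171.7361,36.2859) → (169.0874,35.7590) → (166.8419,34.2587) → (165.3416,32.0132) → (164.8147,29.3645) → (165.3416,26.7158) → (166.8419,24.4703) → (169.0874,22.9700) → (171.7361,22.4431) → (174.3848,22.9700) → (176.6303,24.4703) → (178.1306,26.7158) → (178.6575,29.3645). Closed: final G1 returns to the first vertex.

**Shape 2** — `<polygon>` rectangle, stroke `#ff8800` → engrave (S208, F3270). Machine vertices: (46.7307,120.6416) → (141.4464,120.6416) → (141.4464,80.4159) → (46.7307,80.4159) → (46.7307,120.6416). Closed: final G1 returns to the first vertex.

**Shape 3** — `<polygon>` rectangle, stroke `#ff8800` → engrave (S208, F3270). Machine vertices: (50.4222,96.9537) → (134.4807,96.9537) → (134.4807,67.4901) → (50.4222,67.4901) → (50.4222,96.9537). Closed: final G1 returns to the first vertex.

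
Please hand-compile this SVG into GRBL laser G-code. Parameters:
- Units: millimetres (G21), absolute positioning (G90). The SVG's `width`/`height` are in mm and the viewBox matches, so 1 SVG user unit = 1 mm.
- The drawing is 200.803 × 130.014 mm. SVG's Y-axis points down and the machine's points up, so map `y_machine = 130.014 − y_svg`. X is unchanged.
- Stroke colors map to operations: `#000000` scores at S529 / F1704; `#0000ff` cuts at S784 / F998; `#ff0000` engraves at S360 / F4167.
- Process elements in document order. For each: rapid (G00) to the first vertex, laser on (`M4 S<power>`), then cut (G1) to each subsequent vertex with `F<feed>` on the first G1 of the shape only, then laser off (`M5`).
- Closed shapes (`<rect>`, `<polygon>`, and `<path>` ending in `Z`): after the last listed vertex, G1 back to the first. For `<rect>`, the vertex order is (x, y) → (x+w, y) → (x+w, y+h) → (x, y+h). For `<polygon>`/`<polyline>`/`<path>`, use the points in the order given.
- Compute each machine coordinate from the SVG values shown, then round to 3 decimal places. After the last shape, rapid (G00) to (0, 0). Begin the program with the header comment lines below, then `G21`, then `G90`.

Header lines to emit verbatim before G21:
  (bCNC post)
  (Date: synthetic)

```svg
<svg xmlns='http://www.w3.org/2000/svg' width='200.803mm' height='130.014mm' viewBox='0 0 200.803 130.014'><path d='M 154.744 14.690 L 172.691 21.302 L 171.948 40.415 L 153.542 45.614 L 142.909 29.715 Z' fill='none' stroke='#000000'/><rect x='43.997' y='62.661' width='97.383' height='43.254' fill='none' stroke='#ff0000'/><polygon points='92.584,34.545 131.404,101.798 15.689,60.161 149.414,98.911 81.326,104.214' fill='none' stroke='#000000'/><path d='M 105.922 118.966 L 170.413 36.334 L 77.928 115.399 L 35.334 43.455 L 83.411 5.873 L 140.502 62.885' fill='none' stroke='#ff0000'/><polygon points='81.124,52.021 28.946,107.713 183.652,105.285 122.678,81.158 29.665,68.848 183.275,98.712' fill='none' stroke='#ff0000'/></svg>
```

(bCNC post)
(Date: synthetic)
G21
G90
G00 X154.744 Y115.324
M4 S529
G1 X172.691 Y108.712 F1704
G1 X171.948 Y89.599
G1 X153.542 Y84.400
G1 X142.909 Y100.299
G1 X154.744 Y115.324
M5
G00 X43.997 Y67.353
M4 S360
G1 X141.380 Y67.353 F4167
G1 X141.380 Y24.099
G1 X43.997 Y24.099
G1 X43.997 Y67.353
M5
G00 X92.584 Y95.469
M4 S529
G1 X131.404 Y28.216 F1704
G1 X15.689 Y69.853
G1 X149.414 Y31.103
G1 X81.326 Y25.800
G1 X92.584 Y95.469
M5
G00 X105.922 Y11.048
M4 S360
G1 X170.413 Y93.680 F4167
G1 X77.928 Y14.615
G1 X35.334 Y86.559
G1 X83.411 Y124.141
G1 X140.502 Y67.129
M5
G00 X81.124 Y77.993
M4 S360
G1 X28.946 Y22.301 F4167
G1 X183.652 Y24.729
G1 X122.678 Y48.856
G1 X29.665 Y61.166
G1 X183.275 Y31.302
G1 X81.124 Y77.993
M5
G00 X0.000 Y0.000

Since the viewBox matches the mm dimensions, user units are millimetres directly. The only transform is the Y-flip y_m = 130.014 − y_svg.

Shape 1 is a regular polygon drawn with `<path>`. Its stroke #000000 means score at S529, F1704. After flipping Y the toolpath is (154.744,115.324) → (172.691,108.712) → (171.948,89.599) → (153.542,84.400) → (142.909,100.299) → (154.744,115.324), returning to the start.

Shape 2 is a rectangle drawn with `<rect>`. Its stroke #ff0000 means engrave at S360, F4167. After flipping Y the toolpath is (43.997,67.353) → (141.380,67.353) → (141.380,24.099) → (43.997,24.099) → (43.997,67.353), returning to the start.

Shape 3 is a closed polygon drawn with `<polygon>`. Its stroke #000000 means score at S529, F1704. After flipping Y the toolpath is (92.584,95.469) → (131.404,28.216) → (15.689,69.853) → (149.414,31.103) → (81.326,25.800) → (92.584,95.469), returning to the start.

Shape 4 is a open polyline drawn with `<path>`. Its stroke #ff0000 means engrave at S360, F4167. After flipping Y the toolpath is (105.922,11.048) → (170.413,93.680) → (77.928,14.615) → (35.334,86.559) → (83.411,124.141) → (140.502,67.129).

Shape 5 is a closed polygon drawn with `<polygon>`. Its stroke #ff0000 means engrave at S360, F4167. After flipping Y the toolpath is (81.124,77.993) → (28.946,22.301) → (183.652,24.729) → (122.678,48.856) → (29.665,61.166) → (183.275,31.302) → (81.124,77.993), returning to the start.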